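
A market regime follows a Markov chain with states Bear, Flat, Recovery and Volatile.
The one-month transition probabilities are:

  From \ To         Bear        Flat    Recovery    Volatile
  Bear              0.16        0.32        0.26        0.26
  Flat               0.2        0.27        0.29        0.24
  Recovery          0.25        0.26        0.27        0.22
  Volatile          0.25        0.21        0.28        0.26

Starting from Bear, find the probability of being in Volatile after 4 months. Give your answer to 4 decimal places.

Propagate the distribution vector 4 months from Bear.
After 0 months: (1.0000, 0.0000, 0.0000, 0.0000)
After 1 month: (0.1600, 0.3200, 0.2600, 0.2600)
After 2 months: (0.2196, 0.2598, 0.2774, 0.2432)
After 3 months: (0.2172, 0.2636, 0.2754, 0.2437)
After 4 months: (0.2173, 0.2635, 0.2755, 0.2437)
P(in Volatile after 4 months) = 0.2437

0.2437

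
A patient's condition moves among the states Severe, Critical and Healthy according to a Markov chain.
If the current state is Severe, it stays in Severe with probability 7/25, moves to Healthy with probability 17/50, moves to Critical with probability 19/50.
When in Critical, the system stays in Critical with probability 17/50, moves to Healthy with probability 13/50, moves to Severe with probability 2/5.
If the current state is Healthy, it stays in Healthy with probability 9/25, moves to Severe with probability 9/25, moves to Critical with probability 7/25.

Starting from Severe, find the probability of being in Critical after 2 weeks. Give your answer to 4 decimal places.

Sum over the intermediate state after 1 week:
P = P(Severe→Severe)·P(Severe→Critical) + P(Severe→Critical)·P(Critical→Critical) + P(Severe→Healthy)·P(Healthy→Critical)
  = 0.28×0.38 + 0.38×0.34 + 0.34×0.28
  = 0.1064 + 0.1292 + 0.0952 = 0.3308

0.3308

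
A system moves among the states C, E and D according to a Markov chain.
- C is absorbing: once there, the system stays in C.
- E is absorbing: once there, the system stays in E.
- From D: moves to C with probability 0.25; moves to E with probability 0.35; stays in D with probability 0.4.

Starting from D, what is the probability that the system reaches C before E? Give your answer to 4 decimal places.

0.4167

Let h(s) be the probability of absorption at C starting from transient state s. Then h(C) = 1 and h(E) = 0. By first-step analysis:
h(D) = 0.25·1 + 0.35·0 + 0.4·h(D)
Solving: h(D) = 0.4167.
Starting from D, the probability is 0.4167.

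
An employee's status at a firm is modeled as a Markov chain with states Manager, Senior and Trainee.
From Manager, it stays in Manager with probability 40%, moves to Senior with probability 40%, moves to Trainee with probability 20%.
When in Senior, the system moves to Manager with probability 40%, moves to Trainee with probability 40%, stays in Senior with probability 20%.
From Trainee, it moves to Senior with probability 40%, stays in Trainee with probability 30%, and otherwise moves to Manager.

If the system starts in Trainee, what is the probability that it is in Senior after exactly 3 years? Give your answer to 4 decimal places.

0.3360

Propagate the distribution vector 3 years from Trainee.
After 0 years: (0.0000, 0.0000, 1.0000)
After 1 year: (0.3000, 0.4000, 0.3000)
After 2 years: (0.3700, 0.3200, 0.3100)
After 3 years: (0.3690, 0.3360, 0.2950)
P(in Senior after 3 years) = 0.3360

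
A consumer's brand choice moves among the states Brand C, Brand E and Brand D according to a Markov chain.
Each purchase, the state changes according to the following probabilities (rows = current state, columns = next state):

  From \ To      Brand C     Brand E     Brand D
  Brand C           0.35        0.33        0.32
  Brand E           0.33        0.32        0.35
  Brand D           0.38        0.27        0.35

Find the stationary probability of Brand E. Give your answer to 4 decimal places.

Let the stationary distribution be π with π = πP and π_1 + π_2 + π_3 = 1.
π_1 = 0.35·π_1 + 0.33·π_2 + 0.38·π_3
π_2 = 0.33·π_1 + 0.32·π_2 + 0.27·π_3
Solving with the normalization constraint gives π = (0.3540, 0.3066, 0.3394).
So the stationary probability of Brand E is 0.3066.

0.3066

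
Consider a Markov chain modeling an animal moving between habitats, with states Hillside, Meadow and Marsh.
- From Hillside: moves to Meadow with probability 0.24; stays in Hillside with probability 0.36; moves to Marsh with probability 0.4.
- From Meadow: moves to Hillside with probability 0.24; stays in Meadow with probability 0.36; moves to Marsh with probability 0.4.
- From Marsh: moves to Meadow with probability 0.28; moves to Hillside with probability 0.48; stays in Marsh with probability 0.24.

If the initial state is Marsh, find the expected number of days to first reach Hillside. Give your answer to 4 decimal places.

2.4573

Let t(s) be the expected number of days to first reach Hillside from state s, with t(Hillside) = 0. Conditioning on the first day:
t(Meadow) = 1 + 0.36·t(Meadow) + 0.4·t(Marsh)
t(Marsh) = 1 + 0.28·t(Meadow) + 0.24·t(Marsh)
Solving: t(Meadow) = 3.0983, t(Marsh) = 2.4573.
Expected days from Marsh to Hillside: 2.4573.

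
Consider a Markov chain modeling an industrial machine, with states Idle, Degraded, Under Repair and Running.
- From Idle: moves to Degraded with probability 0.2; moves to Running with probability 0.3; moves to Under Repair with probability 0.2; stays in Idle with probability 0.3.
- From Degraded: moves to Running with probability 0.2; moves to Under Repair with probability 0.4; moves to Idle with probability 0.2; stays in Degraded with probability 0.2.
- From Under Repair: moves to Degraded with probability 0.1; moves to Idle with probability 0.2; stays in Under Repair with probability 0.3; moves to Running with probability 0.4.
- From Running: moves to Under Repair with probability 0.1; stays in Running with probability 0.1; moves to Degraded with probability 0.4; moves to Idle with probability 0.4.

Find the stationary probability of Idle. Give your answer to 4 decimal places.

Let the stationary distribution be π with π = πP and π_1 + π_2 + π_3 + π_4 = 1.
π_1 = 0.3·π_1 + 0.2·π_2 + 0.2·π_3 + 0.4·π_4
π_2 = 0.2·π_1 + 0.2·π_2 + 0.1·π_3 + 0.4·π_4
π_3 = 0.2·π_1 + 0.4·π_2 + 0.3·π_3 + 0.1·π_4
Solving with the normalization constraint gives π = (0.2781, 0.2259, 0.2445, 0.2516).
So the stationary probability of Idle is 0.2781.

0.2781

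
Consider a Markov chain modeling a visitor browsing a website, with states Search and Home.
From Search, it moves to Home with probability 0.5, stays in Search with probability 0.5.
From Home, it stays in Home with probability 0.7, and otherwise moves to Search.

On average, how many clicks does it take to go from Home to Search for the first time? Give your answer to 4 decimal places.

3.3333

Let t(s) be the expected number of clicks to first reach Search from state s, with t(Search) = 0. Conditioning on the first click:
t(Home) = 1 + 0.7·t(Home)
Solving: t(Home) = 3.3333.
Expected clicks from Home to Search: 3.3333.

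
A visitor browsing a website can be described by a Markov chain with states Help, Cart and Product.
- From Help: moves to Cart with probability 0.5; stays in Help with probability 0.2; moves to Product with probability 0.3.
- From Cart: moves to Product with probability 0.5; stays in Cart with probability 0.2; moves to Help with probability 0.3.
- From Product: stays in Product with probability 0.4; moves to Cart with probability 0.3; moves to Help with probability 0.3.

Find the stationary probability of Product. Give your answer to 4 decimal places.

0.4050

Let the stationary distribution be π with π = πP and π_1 + π_2 + π_3 = 1.
π_1 = 0.2·π_1 + 0.3·π_2 + 0.3·π_3
π_2 = 0.5·π_1 + 0.2·π_2 + 0.3·π_3
Solving with the normalization constraint gives π = (0.2727, 0.3223, 0.4050).
So the stationary probability of Product is 0.4050.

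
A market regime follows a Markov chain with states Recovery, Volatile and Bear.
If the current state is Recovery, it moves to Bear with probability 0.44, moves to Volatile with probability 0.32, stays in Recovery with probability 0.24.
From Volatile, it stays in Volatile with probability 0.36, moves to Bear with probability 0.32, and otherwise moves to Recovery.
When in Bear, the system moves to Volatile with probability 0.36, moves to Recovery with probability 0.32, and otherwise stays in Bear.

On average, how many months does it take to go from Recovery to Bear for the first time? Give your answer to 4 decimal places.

Let t(s) be the expected number of months to first reach Bear from state s, with t(Bear) = 0. Conditioning on the first month:
t(Recovery) = 1 + 0.24·t(Recovery) + 0.32·t(Volatile)
t(Volatile) = 1 + 0.32·t(Recovery) + 0.36·t(Volatile)
Solving: t(Recovery) = 2.5000, t(Volatile) = 2.8125.
Expected months from Recovery to Bear: 2.5000.

2.5000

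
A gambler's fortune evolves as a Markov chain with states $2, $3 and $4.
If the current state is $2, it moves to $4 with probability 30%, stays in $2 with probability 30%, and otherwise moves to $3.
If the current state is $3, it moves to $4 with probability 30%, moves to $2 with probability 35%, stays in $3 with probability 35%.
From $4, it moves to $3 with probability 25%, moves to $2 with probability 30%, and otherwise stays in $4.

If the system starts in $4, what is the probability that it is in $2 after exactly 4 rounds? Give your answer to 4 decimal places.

0.3164

Propagate the distribution vector 4 rounds from $4.
After 0 rounds: (0.0000, 0.0000, 1.0000)
After 1 round: (0.3000, 0.2500, 0.4500)
After 2 rounds: (0.3125, 0.3200, 0.3675)
After 3 rounds: (0.3160, 0.3289, 0.3551)
After 4 rounds: (0.3164, 0.3303, 0.3533)
P(in $2 after 4 rounds) = 0.3164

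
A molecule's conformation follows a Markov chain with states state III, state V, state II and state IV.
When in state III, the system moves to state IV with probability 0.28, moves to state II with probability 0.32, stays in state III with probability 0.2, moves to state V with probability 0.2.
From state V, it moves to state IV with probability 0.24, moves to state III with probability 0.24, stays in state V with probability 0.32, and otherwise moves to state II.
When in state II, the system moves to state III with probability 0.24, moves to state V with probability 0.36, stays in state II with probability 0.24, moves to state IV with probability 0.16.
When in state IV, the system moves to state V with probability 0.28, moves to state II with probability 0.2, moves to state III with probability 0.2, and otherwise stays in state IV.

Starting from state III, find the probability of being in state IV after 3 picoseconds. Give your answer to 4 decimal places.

Propagate the distribution vector 3 picoseconds from state III.
After 0 picoseconds: (1.0000, 0.0000, 0.0000, 0.0000)
After 1 picosecond: (0.2000, 0.2000, 0.3200, 0.2800)
After 2 picoseconds: (0.2208, 0.2976, 0.2368, 0.2448)
After 3 picoseconds: (0.2214, 0.2932, 0.2360, 0.2495)
P(in state IV after 3 picoseconds) = 0.2495

0.2495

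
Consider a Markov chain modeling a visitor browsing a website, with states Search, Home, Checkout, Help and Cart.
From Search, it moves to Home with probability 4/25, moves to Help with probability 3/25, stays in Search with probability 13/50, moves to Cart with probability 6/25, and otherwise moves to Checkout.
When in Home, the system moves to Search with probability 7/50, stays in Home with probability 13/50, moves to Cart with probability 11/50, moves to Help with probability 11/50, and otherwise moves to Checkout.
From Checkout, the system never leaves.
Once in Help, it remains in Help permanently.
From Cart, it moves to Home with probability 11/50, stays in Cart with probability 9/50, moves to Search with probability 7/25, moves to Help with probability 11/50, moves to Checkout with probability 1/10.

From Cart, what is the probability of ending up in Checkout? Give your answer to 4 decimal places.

Let h(s) be the probability of absorption at Checkout starting from transient state s. Then h(Checkout) = 1 and h(Help) = 0. By first-step analysis:
h(Search) = 0.26·h(Search) + 0.16·h(Home) + 0.22·1 + 0.12·0 + 0.24·h(Cart)
h(Home) = 0.14·h(Search) + 0.26·h(Home) + 0.16·1 + 0.22·0 + 0.22·h(Cart)
h(Cart) = 0.28·h(Search) + 0.22·h(Home) + 0.1·1 + 0.22·0 + 0.18·h(Cart)
Solving: h(Search) = 0.5294, h(Home) = 0.4416, h(Cart) = 0.4212.
Starting from Cart, the probability is 0.4212.

0.4212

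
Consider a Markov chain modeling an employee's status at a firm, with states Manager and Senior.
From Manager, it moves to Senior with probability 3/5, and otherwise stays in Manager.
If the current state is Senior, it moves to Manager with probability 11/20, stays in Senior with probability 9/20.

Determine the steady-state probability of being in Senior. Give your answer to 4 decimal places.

0.5217

Let the stationary distribution be π with π = πP and π_1 + π_2 = 1.
π_1 = 0.4·π_1 + 0.55·π_2
Solving with the normalization constraint gives π = (0.4783, 0.5217).
So the stationary probability of Senior is 0.5217.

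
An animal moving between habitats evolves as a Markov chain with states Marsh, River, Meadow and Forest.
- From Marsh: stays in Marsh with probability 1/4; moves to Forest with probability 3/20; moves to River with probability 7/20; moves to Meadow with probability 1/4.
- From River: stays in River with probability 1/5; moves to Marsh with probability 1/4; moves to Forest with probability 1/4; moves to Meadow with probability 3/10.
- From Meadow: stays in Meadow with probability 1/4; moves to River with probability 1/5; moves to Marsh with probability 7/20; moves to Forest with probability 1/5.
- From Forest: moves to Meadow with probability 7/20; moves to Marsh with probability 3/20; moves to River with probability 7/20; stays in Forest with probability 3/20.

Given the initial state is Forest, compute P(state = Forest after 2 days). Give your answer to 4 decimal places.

Propagate the distribution vector 2 days from Forest.
After 0 days: (0.0000, 0.0000, 0.0000, 1.0000)
After 1 day: (0.1500, 0.3500, 0.3500, 0.1500)
After 2 days: (0.2700, 0.2450, 0.2825, 0.2025)
P(in Forest after 2 days) = 0.2025

0.2025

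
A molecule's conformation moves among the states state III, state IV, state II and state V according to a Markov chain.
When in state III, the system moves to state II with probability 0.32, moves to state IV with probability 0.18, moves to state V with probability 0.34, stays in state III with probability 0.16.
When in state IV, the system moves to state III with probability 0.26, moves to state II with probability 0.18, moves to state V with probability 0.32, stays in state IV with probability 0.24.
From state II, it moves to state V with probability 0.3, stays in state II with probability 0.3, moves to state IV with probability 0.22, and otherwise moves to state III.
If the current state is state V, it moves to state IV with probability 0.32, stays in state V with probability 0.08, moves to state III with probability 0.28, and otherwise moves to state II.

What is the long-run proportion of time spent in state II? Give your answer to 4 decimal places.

Let the stationary distribution be π with π = πP and π_1 + π_2 + π_3 + π_4 = 1.
π_1 = 0.16·π_1 + 0.26·π_2 + 0.18·π_3 + 0.28·π_4
π_2 = 0.18·π_1 + 0.24·π_2 + 0.22·π_3 + 0.32·π_4
π_3 = 0.32·π_1 + 0.18·π_2 + 0.3·π_3 + 0.32·π_4
Solving with the normalization constraint gives π = (0.2206, 0.2417, 0.2805, 0.2571).
So the stationary probability of state II is 0.2805.

0.2805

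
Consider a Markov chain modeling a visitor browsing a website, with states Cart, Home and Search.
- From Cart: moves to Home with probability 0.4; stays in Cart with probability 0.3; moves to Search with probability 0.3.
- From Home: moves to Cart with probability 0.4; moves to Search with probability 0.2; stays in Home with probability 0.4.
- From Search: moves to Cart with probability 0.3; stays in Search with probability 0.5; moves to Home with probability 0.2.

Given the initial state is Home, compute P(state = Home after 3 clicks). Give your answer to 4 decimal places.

0.3400

Propagate the distribution vector 3 clicks from Home.
After 0 clicks: (0.0000, 1.0000, 0.0000)
After 1 click: (0.4000, 0.4000, 0.2000)
After 2 clicks: (0.3400, 0.3600, 0.3000)
After 3 clicks: (0.3360, 0.3400, 0.3240)
P(in Home after 3 clicks) = 0.3400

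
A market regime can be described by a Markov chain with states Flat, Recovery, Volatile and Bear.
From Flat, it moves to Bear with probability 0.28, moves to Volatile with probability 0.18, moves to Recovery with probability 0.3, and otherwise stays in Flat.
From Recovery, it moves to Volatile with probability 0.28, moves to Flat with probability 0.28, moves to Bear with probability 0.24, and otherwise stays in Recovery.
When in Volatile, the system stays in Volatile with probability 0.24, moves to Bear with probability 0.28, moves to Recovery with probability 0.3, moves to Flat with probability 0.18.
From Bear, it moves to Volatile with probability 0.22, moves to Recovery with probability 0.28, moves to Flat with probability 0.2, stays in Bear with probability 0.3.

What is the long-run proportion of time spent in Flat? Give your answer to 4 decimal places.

0.2258

Let the stationary distribution be π with π = πP and π_1 + π_2 + π_3 + π_4 = 1.
π_1 = 0.24·π_1 + 0.28·π_2 + 0.18·π_3 + 0.2·π_4
π_2 = 0.3·π_1 + 0.2·π_2 + 0.3·π_3 + 0.28·π_4
π_3 = 0.18·π_1 + 0.28·π_2 + 0.24·π_3 + 0.22·π_4
Solving with the normalization constraint gives π = (0.2258, 0.2677, 0.2317, 0.2748).
So the stationary probability of Flat is 0.2258.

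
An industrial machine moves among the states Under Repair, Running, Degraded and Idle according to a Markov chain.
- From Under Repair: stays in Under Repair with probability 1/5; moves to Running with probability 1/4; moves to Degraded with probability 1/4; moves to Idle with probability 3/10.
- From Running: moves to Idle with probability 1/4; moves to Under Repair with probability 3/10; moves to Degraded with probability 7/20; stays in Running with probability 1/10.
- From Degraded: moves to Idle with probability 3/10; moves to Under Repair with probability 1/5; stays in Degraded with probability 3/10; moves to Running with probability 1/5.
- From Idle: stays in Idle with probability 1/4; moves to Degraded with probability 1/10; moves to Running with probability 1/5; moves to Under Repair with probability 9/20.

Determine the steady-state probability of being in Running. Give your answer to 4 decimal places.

Let the stationary distribution be π with π = πP and π_1 + π_2 + π_3 + π_4 = 1.
π_1 = 0.2·π_1 + 0.3·π_2 + 0.2·π_3 + 0.45·π_4
π_2 = 0.25·π_1 + 0.1·π_2 + 0.2·π_3 + 0.2·π_4
π_3 = 0.25·π_1 + 0.35·π_2 + 0.3·π_3 + 0.1·π_4
Solving with the normalization constraint gives π = (0.2886, 0.1949, 0.2400, 0.2764).
So the stationary probability of Running is 0.1949.

0.1949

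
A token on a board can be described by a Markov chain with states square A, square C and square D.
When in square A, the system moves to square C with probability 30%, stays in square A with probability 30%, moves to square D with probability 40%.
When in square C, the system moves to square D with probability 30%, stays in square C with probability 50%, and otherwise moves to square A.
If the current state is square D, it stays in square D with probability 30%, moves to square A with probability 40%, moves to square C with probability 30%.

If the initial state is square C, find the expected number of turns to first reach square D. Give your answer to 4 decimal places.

Let t(s) be the expected number of turns to first reach square D from state s, with t(square D) = 0. Conditioning on the first turn:
t(square A) = 1 + 0.3·t(square A) + 0.3·t(square C)
t(square C) = 1 + 0.2·t(square A) + 0.5·t(square C)
Solving: t(square A) = 2.7586, t(square C) = 3.1034.
Expected turns from square C to square D: 3.1034.

3.1034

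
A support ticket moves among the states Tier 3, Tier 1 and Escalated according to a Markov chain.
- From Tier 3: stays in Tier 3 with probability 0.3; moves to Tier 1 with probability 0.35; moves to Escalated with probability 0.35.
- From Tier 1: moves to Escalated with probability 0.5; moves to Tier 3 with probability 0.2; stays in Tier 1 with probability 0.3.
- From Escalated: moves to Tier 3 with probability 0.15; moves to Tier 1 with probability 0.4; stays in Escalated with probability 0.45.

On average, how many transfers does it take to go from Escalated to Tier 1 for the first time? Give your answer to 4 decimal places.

2.5564

Let t(s) be the expected number of transfers to first reach Tier 1 from state s, with t(Tier 1) = 0. Conditioning on the first transfer:
t(Tier 3) = 1 + 0.3·t(Tier 3) + 0.35·t(Escalated)
t(Escalated) = 1 + 0.15·t(Tier 3) + 0.45·t(Escalated)
Solving: t(Tier 3) = 2.7068, t(Escalated) = 2.5564.
Expected transfers from Escalated to Tier 1: 2.5564.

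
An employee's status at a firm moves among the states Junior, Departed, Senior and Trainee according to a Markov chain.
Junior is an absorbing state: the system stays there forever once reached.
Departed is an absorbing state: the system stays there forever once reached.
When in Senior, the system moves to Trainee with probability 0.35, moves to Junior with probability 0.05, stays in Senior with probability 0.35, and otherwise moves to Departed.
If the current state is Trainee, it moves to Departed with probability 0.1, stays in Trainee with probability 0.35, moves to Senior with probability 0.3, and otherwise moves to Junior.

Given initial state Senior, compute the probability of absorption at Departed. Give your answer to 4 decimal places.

0.6220

Let h(s) be the probability of absorption at Departed starting from transient state s. Then h(Departed) = 1 and h(Junior) = 0. By first-step analysis:
h(Senior) = 0.05·0 + 0.25·1 + 0.35·h(Senior) + 0.35·h(Trainee)
h(Trainee) = 0.25·0 + 0.1·1 + 0.3·h(Senior) + 0.35·h(Trainee)
Solving: h(Senior) = 0.6220, h(Trainee) = 0.4409.
Starting from Senior, the probability is 0.6220.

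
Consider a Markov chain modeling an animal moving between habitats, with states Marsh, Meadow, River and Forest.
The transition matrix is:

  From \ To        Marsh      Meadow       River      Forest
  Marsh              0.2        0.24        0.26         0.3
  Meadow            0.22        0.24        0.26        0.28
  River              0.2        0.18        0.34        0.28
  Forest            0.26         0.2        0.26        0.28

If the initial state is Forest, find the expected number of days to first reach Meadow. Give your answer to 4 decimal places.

4.9135

Let t(s) be the expected number of days to first reach Meadow from state s, with t(Meadow) = 0. Conditioning on the first day:
t(Marsh) = 1 + 0.2·t(Marsh) + 0.26·t(River) + 0.3·t(Forest)
t(River) = 1 + 0.2·t(Marsh) + 0.34·t(River) + 0.28·t(Forest)
t(Forest) = 1 + 0.26·t(Marsh) + 0.26·t(River) + 0.28·t(Forest)
Solving: t(Marsh) = 4.7281, t(River) = 5.0324, t(Forest) = 4.9135.
Expected days from Forest to Meadow: 4.9135.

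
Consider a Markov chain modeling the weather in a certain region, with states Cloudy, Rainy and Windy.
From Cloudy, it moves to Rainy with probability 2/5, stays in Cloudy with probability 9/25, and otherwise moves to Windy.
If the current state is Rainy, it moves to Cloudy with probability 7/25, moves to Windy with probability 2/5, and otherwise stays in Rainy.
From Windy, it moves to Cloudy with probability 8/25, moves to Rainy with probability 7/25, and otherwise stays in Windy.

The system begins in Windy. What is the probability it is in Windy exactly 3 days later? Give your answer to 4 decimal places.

Propagate the distribution vector 3 days from Windy.
After 0 days: (0.0000, 0.0000, 1.0000)
After 1 day: (0.3200, 0.2800, 0.4000)
After 2 days: (0.3216, 0.3296, 0.3488)
After 3 days: (0.3197, 0.3318, 0.3485)
P(in Windy after 3 days) = 0.3485

0.3485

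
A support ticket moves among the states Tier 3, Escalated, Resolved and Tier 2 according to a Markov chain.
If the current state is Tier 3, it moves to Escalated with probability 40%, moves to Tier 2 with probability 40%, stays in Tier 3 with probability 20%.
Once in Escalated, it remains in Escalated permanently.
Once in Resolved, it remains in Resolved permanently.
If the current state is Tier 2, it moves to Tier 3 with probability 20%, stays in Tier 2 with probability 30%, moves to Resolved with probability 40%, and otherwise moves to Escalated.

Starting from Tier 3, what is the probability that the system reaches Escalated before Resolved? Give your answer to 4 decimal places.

0.6667

Let h(s) be the probability of absorption at Escalated starting from transient state s. Then h(Escalated) = 1 and h(Resolved) = 0. By first-step analysis:
h(Tier 3) = 0.2·h(Tier 3) + 0.4·1 + 0.4·h(Tier 2)
h(Tier 2) = 0.2·h(Tier 3) + 0.1·1 + 0.4·0 + 0.3·h(Tier 2)
Solving: h(Tier 3) = 0.6667, h(Tier 2) = 0.3333.
Starting from Tier 3, the probability is 0.6667.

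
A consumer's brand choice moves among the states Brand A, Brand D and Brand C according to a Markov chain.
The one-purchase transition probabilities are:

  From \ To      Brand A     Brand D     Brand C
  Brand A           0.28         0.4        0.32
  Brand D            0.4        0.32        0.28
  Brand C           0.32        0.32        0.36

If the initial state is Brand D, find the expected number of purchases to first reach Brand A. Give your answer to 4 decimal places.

2.6620

Let t(s) be the expected number of purchases to first reach Brand A from state s, with t(Brand A) = 0. Conditioning on the first purchase:
t(Brand D) = 1 + 0.32·t(Brand D) + 0.28·t(Brand C)
t(Brand C) = 1 + 0.32·t(Brand D) + 0.36·t(Brand C)
Solving: t(Brand D) = 2.6620, t(Brand C) = 2.8935.
Expected purchases from Brand D to Brand A: 2.6620.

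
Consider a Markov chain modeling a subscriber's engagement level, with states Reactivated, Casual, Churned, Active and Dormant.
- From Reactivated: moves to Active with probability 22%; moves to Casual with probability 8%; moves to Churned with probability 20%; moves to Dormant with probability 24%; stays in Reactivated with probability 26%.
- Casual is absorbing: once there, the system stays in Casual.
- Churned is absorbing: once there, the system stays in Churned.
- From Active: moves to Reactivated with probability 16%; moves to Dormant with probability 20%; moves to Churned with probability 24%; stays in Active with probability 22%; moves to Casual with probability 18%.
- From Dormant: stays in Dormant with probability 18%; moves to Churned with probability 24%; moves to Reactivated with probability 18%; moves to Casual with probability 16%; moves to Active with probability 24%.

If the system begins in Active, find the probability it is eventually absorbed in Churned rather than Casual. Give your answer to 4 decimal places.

Let h(s) be the probability of absorption at Churned starting from transient state s. Then h(Churned) = 1 and h(Casual) = 0. By first-step analysis:
h(Reactivated) = 0.26·h(Reactivated) + 0.08·0 + 0.2·1 + 0.22·h(Active) + 0.24·h(Dormant)
h(Active) = 0.16·h(Reactivated) + 0.18·0 + 0.24·1 + 0.22·h(Active) + 0.2·h(Dormant)
h(Dormant) = 0.18·h(Reactivated) + 0.16·0 + 0.24·1 + 0.24·h(Active) + 0.18·h(Dormant)
Solving: h(Reactivated) = 0.6449, h(Active) = 0.5961, h(Dormant) = 0.6087.
Starting from Active, the probability is 0.5961.

0.5961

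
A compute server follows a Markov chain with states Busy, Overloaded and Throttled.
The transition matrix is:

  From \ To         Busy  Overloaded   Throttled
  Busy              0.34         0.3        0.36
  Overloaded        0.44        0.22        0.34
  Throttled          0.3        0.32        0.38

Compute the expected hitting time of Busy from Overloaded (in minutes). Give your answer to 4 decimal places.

Let t(s) be the expected number of minutes to first reach Busy from state s, with t(Busy) = 0. Conditioning on the first minute:
t(Overloaded) = 1 + 0.22·t(Overloaded) + 0.34·t(Throttled)
t(Throttled) = 1 + 0.32·t(Overloaded) + 0.38·t(Throttled)
Solving: t(Overloaded) = 2.5614, t(Throttled) = 2.9349.
Expected minutes from Overloaded to Busy: 2.5614.

2.5614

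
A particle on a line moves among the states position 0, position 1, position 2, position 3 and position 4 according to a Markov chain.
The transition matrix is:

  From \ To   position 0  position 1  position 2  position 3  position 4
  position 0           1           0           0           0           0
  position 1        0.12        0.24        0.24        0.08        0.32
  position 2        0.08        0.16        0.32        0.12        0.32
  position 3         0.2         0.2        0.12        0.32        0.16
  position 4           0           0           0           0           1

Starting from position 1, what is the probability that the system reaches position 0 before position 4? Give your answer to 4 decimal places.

0.2844

Let h(s) be the probability of absorption at position 0 starting from transient state s. Then h(position 0) = 1 and h(position 4) = 0. By first-step analysis:
h(position 1) = 0.12·1 + 0.24·h(position 1) + 0.24·h(position 2) + 0.08·h(position 3) + 0.32·0
h(position 2) = 0.08·1 + 0.16·h(position 1) + 0.32·h(position 2) + 0.12·h(position 3) + 0.32·0
h(position 3) = 0.2·1 + 0.2·h(position 1) + 0.12·h(position 2) + 0.32·h(position 3) + 0.16·0
Solving: h(position 1) = 0.2844, h(position 2) = 0.2593, h(position 3) = 0.4235.
Starting from position 1, the probability is 0.2844.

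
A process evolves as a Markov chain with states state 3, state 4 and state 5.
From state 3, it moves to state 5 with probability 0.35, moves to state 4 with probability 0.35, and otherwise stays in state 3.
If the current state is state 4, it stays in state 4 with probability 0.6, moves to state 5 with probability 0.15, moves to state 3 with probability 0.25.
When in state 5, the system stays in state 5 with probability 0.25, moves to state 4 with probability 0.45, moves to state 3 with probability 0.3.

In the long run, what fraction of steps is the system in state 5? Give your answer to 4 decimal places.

Let the stationary distribution be π with π = πP and π_1 + π_2 + π_3 = 1.
π_1 = 0.3·π_1 + 0.25·π_2 + 0.3·π_3
π_2 = 0.35·π_1 + 0.6·π_2 + 0.45·π_3
Solving with the normalization constraint gives π = (0.2751, 0.4970, 0.2278).
So the stationary probability of state 5 is 0.2278.

0.2278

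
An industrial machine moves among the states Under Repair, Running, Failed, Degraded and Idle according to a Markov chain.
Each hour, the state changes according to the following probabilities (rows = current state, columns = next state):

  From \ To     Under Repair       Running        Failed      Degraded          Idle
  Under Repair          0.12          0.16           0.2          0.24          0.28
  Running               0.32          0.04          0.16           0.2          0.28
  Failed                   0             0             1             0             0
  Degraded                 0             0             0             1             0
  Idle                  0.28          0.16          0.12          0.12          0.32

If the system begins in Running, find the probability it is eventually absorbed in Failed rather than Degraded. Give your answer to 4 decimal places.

Let h(s) be the probability of absorption at Failed starting from transient state s. Then h(Failed) = 1 and h(Degraded) = 0. By first-step analysis:
h(Under Repair) = 0.12·h(Under Repair) + 0.16·h(Running) + 0.2·1 + 0.24·0 + 0.28·h(Idle)
h(Running) = 0.32·h(Under Repair) + 0.04·h(Running) + 0.16·1 + 0.2·0 + 0.28·h(Idle)
h(Idle) = 0.28·h(Under Repair) + 0.16·h(Running) + 0.12·1 + 0.12·0 + 0.32·h(Idle)
Solving: h(Under Repair) = 0.4617, h(Running) = 0.4590, h(Idle) = 0.4746.
Starting from Running, the probability is 0.4590.

0.4590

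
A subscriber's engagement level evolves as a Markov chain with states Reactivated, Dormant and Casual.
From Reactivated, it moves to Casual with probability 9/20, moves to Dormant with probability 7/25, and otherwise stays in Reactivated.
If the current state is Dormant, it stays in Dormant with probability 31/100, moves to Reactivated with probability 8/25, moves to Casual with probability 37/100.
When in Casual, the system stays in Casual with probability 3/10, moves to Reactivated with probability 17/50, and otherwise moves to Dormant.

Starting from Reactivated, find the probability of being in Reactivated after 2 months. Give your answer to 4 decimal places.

0.3155

Sum over the intermediate state after 1 month:
P = P(Reactivated→Reactivated)·P(Reactivated→Reactivated) + P(Reactivated→Dormant)·P(Dormant→Reactivated) + P(Reactivated→Casual)·P(Casual→Reactivated)
  = 0.27×0.27 + 0.28×0.32 + 0.45×0.34
  = 0.0729 + 0.0896 + 0.1530 = 0.3155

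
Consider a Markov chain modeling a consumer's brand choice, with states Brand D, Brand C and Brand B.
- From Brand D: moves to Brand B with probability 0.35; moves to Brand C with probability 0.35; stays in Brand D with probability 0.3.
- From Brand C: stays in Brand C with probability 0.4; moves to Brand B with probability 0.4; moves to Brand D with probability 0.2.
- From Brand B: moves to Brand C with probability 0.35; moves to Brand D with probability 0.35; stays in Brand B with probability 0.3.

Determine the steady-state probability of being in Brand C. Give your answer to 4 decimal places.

0.3684

Let the stationary distribution be π with π = πP and π_1 + π_2 + π_3 = 1.
π_1 = 0.3·π_1 + 0.2·π_2 + 0.35·π_3
π_2 = 0.35·π_1 + 0.4·π_2 + 0.35·π_3
Solving with the normalization constraint gives π = (0.2807, 0.3684, 0.3509).
So the stationary probability of Brand C is 0.3684.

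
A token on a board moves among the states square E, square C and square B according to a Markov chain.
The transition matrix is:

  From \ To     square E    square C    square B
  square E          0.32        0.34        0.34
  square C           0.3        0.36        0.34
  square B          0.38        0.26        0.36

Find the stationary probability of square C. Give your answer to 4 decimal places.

0.3186

Let the stationary distribution be π with π = πP and π_1 + π_2 + π_3 = 1.
π_1 = 0.32·π_1 + 0.3·π_2 + 0.38·π_3
π_2 = 0.34·π_1 + 0.36·π_2 + 0.26·π_3
Solving with the normalization constraint gives π = (0.3344, 0.3186, 0.3469).
So the stationary probability of square C is 0.3186.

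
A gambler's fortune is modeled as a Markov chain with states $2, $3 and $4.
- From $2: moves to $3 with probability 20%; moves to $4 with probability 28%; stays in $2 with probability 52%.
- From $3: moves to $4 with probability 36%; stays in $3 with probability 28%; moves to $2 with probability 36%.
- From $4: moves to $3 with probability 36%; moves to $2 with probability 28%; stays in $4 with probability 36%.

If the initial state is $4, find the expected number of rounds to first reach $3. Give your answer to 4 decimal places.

3.3217

Let t(s) be the expected number of rounds to first reach $3 from state s, with t($3) = 0. Conditioning on the first round:
t($2) = 1 + 0.52·t($2) + 0.28·t($4)
t($4) = 1 + 0.28·t($2) + 0.36·t($4)
Solving: t($2) = 4.0210, t($4) = 3.3217.
Expected rounds from $4 to $3: 3.3217.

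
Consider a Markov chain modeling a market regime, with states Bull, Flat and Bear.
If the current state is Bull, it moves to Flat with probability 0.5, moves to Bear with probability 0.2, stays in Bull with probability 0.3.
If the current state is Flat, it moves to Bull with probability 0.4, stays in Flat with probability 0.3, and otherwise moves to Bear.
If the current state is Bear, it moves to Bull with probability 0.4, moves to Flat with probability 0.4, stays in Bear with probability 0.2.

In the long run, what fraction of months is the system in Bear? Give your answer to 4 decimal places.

0.2397

Let the stationary distribution be π with π = πP and π_1 + π_2 + π_3 = 1.
π_1 = 0.3·π_1 + 0.4·π_2 + 0.4·π_3
π_2 = 0.5·π_1 + 0.3·π_2 + 0.4·π_3
Solving with the normalization constraint gives π = (0.3636, 0.3967, 0.2397).
So the stationary probability of Bear is 0.2397.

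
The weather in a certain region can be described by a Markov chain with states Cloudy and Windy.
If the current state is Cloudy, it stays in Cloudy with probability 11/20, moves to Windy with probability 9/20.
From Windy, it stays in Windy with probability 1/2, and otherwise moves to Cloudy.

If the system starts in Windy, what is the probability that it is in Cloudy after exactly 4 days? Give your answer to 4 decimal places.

Propagate the distribution vector 4 days from Windy.
After 0 days: (0.0000, 1.0000)
After 1 day: (0.5000, 0.5000)
After 2 days: (0.5250, 0.4750)
After 3 days: (0.5263, 0.4738)
After 4 days: (0.5263, 0.4737)
P(in Cloudy after 4 days) = 0.5263

0.5263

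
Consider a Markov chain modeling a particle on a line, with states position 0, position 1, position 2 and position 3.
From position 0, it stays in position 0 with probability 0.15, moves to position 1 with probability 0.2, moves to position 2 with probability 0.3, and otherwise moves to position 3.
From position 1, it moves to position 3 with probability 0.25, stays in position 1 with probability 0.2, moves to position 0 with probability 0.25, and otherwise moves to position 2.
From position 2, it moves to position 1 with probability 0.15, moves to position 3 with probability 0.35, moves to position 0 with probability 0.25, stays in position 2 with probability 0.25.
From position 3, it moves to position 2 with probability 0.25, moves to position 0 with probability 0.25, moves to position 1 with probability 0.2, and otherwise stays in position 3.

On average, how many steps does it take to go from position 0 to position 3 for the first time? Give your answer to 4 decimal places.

Let t(s) be the expected number of steps to first reach position 3 from state s, with t(position 3) = 0. Conditioning on the first step:
t(position 0) = 1 + 0.15·t(position 0) + 0.2·t(position 1) + 0.3·t(position 2)
t(position 1) = 1 + 0.25·t(position 0) + 0.2·t(position 1) + 0.3·t(position 2)
t(position 2) = 1 + 0.25·t(position 0) + 0.15·t(position 1) + 0.25·t(position 2)
Solving: t(position 0) = 3.0172, t(position 1) = 3.3190, t(position 2) = 3.0029.
Expected steps from position 0 to position 3: 3.0172.

3.0172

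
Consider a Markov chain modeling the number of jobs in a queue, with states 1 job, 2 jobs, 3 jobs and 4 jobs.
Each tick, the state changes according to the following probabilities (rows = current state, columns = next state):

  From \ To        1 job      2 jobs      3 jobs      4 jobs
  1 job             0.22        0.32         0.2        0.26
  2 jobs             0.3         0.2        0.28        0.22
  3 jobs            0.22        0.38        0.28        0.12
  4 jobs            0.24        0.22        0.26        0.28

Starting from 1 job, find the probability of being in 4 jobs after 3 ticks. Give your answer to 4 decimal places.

0.2178

Propagate the distribution vector 3 ticks from 1 job.
After 0 ticks: (1.0000, 0.0000, 0.0000, 0.0000)
After 1 tick: (0.2200, 0.3200, 0.2000, 0.2600)
After 2 ticks: (0.2508, 0.2676, 0.2572, 0.2244)
After 3 ticks: (0.2459, 0.2809, 0.2554, 0.2178)
P(in 4 jobs after 3 ticks) = 0.2178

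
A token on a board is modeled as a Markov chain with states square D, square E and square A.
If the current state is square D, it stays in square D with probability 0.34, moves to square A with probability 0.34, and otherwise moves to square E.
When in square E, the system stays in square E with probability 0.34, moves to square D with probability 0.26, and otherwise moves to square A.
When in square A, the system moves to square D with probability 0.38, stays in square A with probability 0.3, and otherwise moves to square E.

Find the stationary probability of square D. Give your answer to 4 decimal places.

Let the stationary distribution be π with π = πP and π_1 + π_2 + π_3 = 1.
π_1 = 0.34·π_1 + 0.26·π_2 + 0.38·π_3
π_2 = 0.32·π_1 + 0.34·π_2 + 0.32·π_3
Solving with the normalization constraint gives π = (0.3277, 0.3265, 0.3458).
So the stationary probability of square D is 0.3277.

0.3277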